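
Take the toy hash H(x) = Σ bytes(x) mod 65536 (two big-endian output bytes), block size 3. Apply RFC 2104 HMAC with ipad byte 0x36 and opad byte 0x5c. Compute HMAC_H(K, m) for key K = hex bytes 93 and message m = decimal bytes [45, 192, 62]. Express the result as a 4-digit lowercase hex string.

Key hex bytes 93 is 1 byte ≤ B = 3; zero-pad to 3 bytes: K' = 93 00 00.
K' ⊕ ipad = a5 36 36.  K' ⊕ opad = cf 5c 5c.
Inner input = (K'⊕ipad) ∥ m = a5 36 36 ∥ 2d c0 3e.
Inner hash: sum = 165+54+54+45+192+62 = 572 → 02 3c.
Outer input = (K'⊕opad) ∥ inner = cf 5c 5c ∥ 02 3c.
Outer hash (tag): sum = 207+92+92+2+60 = 453 → 01 c5.

01c5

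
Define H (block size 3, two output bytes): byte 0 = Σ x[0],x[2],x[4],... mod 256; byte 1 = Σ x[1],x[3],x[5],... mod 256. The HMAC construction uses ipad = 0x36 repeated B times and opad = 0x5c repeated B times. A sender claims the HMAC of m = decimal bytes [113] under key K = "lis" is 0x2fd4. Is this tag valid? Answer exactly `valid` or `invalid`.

Key "lis" = 6c 69 73 is exactly B = 3 bytes: K' = 6c 69 73.
K' ⊕ ipad = 5a 5f 45; K' ⊕ opad = 30 35 2f.
Inner hash: even-index sum = 159 mod 256 = 159; odd-index sum = 208 mod 256 = 208 → 9f d0.
Outer hash (recomputed tag): even-index sum = 303 mod 256 = 47; odd-index sum = 212 mod 256 = 212 → 2f d4.
Recomputed tag = 2fd4; claimed = 2fd4 → match.

valid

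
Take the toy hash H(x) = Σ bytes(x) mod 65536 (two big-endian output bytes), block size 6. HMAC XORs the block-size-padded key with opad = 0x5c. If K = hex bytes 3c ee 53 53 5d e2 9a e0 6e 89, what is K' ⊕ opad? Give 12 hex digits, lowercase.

Key hex bytes 3c ee 53 53 5d e2 9a e0 6e 89 is 10 bytes > B = 6, so hash it first: H(key) = 05 80, then zero-pad to 6 bytes: K' = 05 80 00 00 00 00.
XOR each byte with 0x5c: 05⊕5c=59, 80⊕5c=dc, 00⊕5c=5c, 00⊕5c=5c, 00⊕5c=5c, 00⊕5c=5c.

59dc5c5c5c5c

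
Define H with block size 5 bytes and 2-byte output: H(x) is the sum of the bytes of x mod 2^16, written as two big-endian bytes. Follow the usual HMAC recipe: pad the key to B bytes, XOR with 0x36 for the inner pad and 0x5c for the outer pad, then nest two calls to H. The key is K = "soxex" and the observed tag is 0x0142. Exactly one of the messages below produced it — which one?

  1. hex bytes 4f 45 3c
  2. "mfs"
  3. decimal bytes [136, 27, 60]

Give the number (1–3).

Key "soxex" = 73 6f 78 65 78 is exactly B = 5 bytes: K' = 73 6f 78 65 78.
K' ⊕ ipad = 45 59 4e 53 4e; K' ⊕ opad = 2f 33 24 39 24.
m1: inner = H(45 59 4e 53 4e 4f 45 3c) = 02 5d; tag = H(2f 33 24 39 24 02 5d) = 0142 ← matches
m2: inner = H(45 59 4e 53 4e 6d 66 73) = 02 d3; tag = H(2f 33 24 39 24 02 d3) = 01b8
m3: inner = H(45 59 4e 53 4e 88 1b 3c) = 02 6c; tag = H(2f 33 24 39 24 02 6c) = 0151

1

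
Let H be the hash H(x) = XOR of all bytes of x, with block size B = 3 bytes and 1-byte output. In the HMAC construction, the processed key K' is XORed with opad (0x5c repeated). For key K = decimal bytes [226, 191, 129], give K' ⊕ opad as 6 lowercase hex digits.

Key decimal bytes [226, 191, 129] = e2 bf 81 is exactly B = 3 bytes: K' = e2 bf 81.
XOR each byte with 0x5c: e2⊕5c=be, bf⊕5c=e3, 81⊕5c=dd.

bee3dd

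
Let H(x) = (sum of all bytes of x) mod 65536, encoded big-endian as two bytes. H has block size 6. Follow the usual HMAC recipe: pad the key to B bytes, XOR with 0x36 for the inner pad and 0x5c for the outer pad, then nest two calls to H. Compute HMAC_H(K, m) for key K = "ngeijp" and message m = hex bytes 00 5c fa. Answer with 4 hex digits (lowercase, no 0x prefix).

Key "ngeijp" = 6e 67 65 69 6a 70 is exactly B = 6 bytes: K' = 6e 67 65 69 6a 70.
K' ⊕ ipad = 58 51 53 5f 5c 46.  K' ⊕ opad = 32 3b 39 35 36 2c.
Inner input = (K'⊕ipad) ∥ m = 58 51 53 5f 5c 46 ∥ 00 5c fa.
Inner hash: sum = 88+81+83+95+92+70+0+92+250 = 851 → 03 53.
Outer input = (K'⊕opad) ∥ inner = 32 3b 39 35 36 2c ∥ 03 53.
Outer hash (tag): sum = 50+59+57+53+54+44+3+83 = 403 → 01 93.

0193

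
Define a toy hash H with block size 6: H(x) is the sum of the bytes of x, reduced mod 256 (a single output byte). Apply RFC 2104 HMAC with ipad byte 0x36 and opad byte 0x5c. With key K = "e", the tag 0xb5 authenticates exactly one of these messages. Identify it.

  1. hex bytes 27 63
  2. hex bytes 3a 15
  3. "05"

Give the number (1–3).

Key "e" = 65 is 1 byte ≤ B = 6; zero-pad to 6 bytes: K' = 65 00 00 00 00 00.
K' ⊕ ipad = 53 36 36 36 36 36; K' ⊕ opad = 39 5c 5c 5c 5c 5c.
m1: inner = H(53 36 36 36 36 36 27 63) = eb; tag = H(39 5c 5c 5c 5c 5c eb) = f0
m2: inner = H(53 36 36 36 36 36 3a 15) = b0; tag = H(39 5c 5c 5c 5c 5c b0) = b5 ← matches
m3: inner = H(53 36 36 36 36 36 30 35) = c6; tag = H(39 5c 5c 5c 5c 5c c6) = cb

2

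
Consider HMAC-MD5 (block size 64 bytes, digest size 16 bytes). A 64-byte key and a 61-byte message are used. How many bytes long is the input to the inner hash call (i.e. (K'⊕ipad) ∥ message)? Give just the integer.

125

Key is 64 ≤ 64 bytes, zero-padded: |K'| = 64.
Inner input = (K'⊕ipad) ∥ m → 64 + 61 = 125 bytes.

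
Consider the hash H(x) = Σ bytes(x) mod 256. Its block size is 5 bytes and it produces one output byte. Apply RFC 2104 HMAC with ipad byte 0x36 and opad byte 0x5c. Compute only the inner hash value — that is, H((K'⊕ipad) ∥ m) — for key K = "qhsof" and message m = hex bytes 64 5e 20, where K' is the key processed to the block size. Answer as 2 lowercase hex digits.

75

Key "qhsof" = 71 68 73 6f 66 is exactly B = 5 bytes: K' = 71 68 73 6f 66.
K' ⊕ ipad = 47 5e 45 59 50.
Inner input = 47 5e 45 59 50 ∥ 64 5e 20.
Inner hash: sum = 71+94+69+89+80+100+94+32 = 629; mod 256 = 117 → 75.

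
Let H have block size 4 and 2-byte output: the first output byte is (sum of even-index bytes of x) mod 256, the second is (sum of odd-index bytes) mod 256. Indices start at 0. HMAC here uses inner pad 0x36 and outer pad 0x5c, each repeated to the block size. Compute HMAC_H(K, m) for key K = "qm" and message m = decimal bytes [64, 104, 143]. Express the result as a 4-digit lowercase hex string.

d586

Key "qm" = 71 6d is 2 bytes ≤ B = 4; zero-pad to 4 bytes: K' = 71 6d 00 00.
K' ⊕ ipad = 47 5b 36 36.  K' ⊕ opad = 2d 31 5c 5c.
Inner input = (K'⊕ipad) ∥ m = 47 5b 36 36 ∥ 40 68 8f.
Inner hash: even-index sum = 332 mod 256 = 76; odd-index sum = 249 mod 256 = 249 → 4c f9.
Outer input = (K'⊕opad) ∥ inner = 2d 31 5c 5c ∥ 4c f9.
Outer hash (tag): even-index sum = 213 mod 256 = 213; odd-index sum = 390 mod 256 = 134 → d5 86.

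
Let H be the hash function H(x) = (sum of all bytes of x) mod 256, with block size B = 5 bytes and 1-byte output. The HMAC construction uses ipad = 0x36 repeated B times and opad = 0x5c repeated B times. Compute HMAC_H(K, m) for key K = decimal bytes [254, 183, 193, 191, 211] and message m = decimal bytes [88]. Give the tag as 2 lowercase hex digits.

a2

Key decimal bytes [254, 183, 193, 191, 211] = fe b7 c1 bf d3 is exactly B = 5 bytes: K' = fe b7 c1 bf d3.
K' ⊕ ipad = c8 81 f7 89 e5.  K' ⊕ opad = a2 eb 9d e3 8f.
Inner input = (K'⊕ipad) ∥ m = c8 81 f7 89 e5 ∥ 58.
Inner hash: sum = 200+129+247+137+229+88 = 1030; mod 256 = 6 → 06.
Outer input = (K'⊕opad) ∥ inner = a2 eb 9d e3 8f ∥ 06.
Outer hash (tag): sum = 162+235+157+227+143+6 = 930; mod 256 = 162 → a2.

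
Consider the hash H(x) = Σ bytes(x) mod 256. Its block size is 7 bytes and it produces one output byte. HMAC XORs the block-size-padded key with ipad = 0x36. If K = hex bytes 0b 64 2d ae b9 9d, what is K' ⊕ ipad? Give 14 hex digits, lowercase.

Key hex bytes 0b 64 2d ae b9 9d is 6 bytes ≤ B = 7; zero-pad to 7 bytes: K' = 0b 64 2d ae b9 9d 00.
XOR each byte with 0x36: 0b⊕36=3d, 64⊕36=52, 2d⊕36=1b, ae⊕36=98, b9⊕36=8f, 9d⊕36=ab, 00⊕36=36.

3d521b988fab36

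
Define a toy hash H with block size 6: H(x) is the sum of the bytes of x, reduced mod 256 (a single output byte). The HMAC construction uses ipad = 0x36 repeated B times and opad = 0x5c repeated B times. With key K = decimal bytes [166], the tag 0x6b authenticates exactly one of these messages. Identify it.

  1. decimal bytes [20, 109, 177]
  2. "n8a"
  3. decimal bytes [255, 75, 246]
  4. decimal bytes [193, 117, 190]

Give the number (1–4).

Key decimal bytes [166] = a6 is 1 byte ≤ B = 6; zero-pad to 6 bytes: K' = a6 00 00 00 00 00.
K' ⊕ ipad = 90 36 36 36 36 36; K' ⊕ opad = fa 5c 5c 5c 5c 5c.
m1: inner = H(90 36 36 36 36 36 14 6d b1) = d0; tag = H(fa 5c 5c 5c 5c 5c d0) = 96
m2: inner = H(90 36 36 36 36 36 6e 38 61) = a5; tag = H(fa 5c 5c 5c 5c 5c a5) = 6b ← matches
m3: inner = H(90 36 36 36 36 36 ff 4b f6) = de; tag = H(fa 5c 5c 5c 5c 5c de) = a4
m4: inner = H(90 36 36 36 36 36 c1 75 be) = 92; tag = H(fa 5c 5c 5c 5c 5c 92) = 58

2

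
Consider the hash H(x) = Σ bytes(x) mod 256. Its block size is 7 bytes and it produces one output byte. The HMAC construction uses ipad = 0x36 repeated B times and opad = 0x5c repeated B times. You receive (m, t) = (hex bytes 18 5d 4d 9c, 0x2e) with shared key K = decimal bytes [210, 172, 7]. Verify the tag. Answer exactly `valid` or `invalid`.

Key decimal bytes [210, 172, 7] = d2 ac 07 is 3 bytes ≤ B = 7; zero-pad to 7 bytes: K' = d2 ac 07 00 00 00 00.
K' ⊕ ipad = e4 9a 31 36 36 36 36; K' ⊕ opad = 8e f0 5b 5c 5c 5c 5c.
Inner hash: sum = 228+154+49+54+54+54+54+24+93+77+156 = 997; mod 256 = 229 → e5.
Outer hash (recomputed tag): sum = 142+240+91+92+92+92+92+229 = 1070; mod 256 = 46 → 2e.
Recomputed tag = 2e; claimed = 2e → match.

valid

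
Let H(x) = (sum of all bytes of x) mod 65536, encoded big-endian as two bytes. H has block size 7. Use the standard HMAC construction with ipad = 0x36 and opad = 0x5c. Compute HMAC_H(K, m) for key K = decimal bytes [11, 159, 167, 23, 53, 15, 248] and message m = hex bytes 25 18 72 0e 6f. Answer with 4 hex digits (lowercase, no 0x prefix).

Key decimal bytes [11, 159, 167, 23, 53, 15, 248] = 0b 9f a7 17 35 0f f8 is exactly B = 7 bytes: K' = 0b 9f a7 17 35 0f f8.
K' ⊕ ipad = 3d a9 91 21 03 39 ce.  K' ⊕ opad = 57 c3 fb 4b 69 53 a4.
Inner input = (K'⊕ipad) ∥ m = 3d a9 91 21 03 39 ce ∥ 25 18 72 0e 6f.
Inner hash: sum = 61+169+145+33+3+57+206+37+24+114+14+111 = 974 → 03 ce.
Outer input = (K'⊕opad) ∥ inner = 57 c3 fb 4b 69 53 a4 ∥ 03 ce.
Outer hash (tag): sum = 87+195+251+75+105+83+164+3+206 = 1169 → 04 91.

0491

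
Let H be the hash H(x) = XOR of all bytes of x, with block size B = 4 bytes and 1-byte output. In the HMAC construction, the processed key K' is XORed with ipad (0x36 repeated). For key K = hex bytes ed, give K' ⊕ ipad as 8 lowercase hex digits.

db363636

Key hex bytes ed is 1 byte ≤ B = 4; zero-pad to 4 bytes: K' = ed 00 00 00.
XOR each byte with 0x36: ed⊕36=db, 00⊕36=36, 00⊕36=36, 00⊕36=36.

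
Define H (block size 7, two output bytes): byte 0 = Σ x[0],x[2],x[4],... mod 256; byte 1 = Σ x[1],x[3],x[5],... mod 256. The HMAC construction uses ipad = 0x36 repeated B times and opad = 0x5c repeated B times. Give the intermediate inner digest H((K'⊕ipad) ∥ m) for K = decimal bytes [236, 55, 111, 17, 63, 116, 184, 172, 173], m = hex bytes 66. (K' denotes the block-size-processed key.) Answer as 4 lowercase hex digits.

Key decimal bytes [236, 55, 111, 17, 63, 116, 184, 172, 173] = ec 37 6f 11 3f 74 b8 ac ad is 9 bytes > B = 7, so hash it first: H(key) = ff 68, then zero-pad to 7 bytes: K' = ff 68 00 00 00 00 00.
K' ⊕ ipad = c9 5e 36 36 36 36 36.
Inner input = c9 5e 36 36 36 36 36 ∥ 66.
Inner hash: even-index sum = 363 mod 256 = 107; odd-index sum = 304 mod 256 = 48 → 6b 30.

6b30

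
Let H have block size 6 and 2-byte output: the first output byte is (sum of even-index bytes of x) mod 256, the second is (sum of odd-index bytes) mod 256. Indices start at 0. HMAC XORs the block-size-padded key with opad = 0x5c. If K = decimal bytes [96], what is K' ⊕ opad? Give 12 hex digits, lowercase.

Key decimal bytes [96] = 60 is 1 byte ≤ B = 6; zero-pad to 6 bytes: K' = 60 00 00 00 00 00.
XOR each byte with 0x5c: 60⊕5c=3c, 00⊕5c=5c, 00⊕5c=5c, 00⊕5c=5c, 00⊕5c=5c, 00⊕5c=5c.

3c5c5c5c5c5c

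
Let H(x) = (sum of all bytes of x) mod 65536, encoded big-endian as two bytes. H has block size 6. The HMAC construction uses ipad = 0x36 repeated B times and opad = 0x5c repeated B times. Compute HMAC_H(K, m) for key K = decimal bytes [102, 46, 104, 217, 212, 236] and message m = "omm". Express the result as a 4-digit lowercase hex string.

Key decimal bytes [102, 46, 104, 217, 212, 236] = 66 2e 68 d9 d4 ec is exactly B = 6 bytes: K' = 66 2e 68 d9 d4 ec.
K' ⊕ ipad = 50 18 5e ef e2 da.  K' ⊕ opad = 3a 72 34 85 88 b0.
Inner input = (K'⊕ipad) ∥ m = 50 18 5e ef e2 da ∥ 6f 6d 6d.
Inner hash: sum = 80+24+94+239+226+218+111+109+109 = 1210 → 04 ba.
Outer input = (K'⊕opad) ∥ inner = 3a 72 34 85 88 b0 ∥ 04 ba.
Outer hash (tag): sum = 58+114+52+133+136+176+4+186 = 859 → 03 5b.

035b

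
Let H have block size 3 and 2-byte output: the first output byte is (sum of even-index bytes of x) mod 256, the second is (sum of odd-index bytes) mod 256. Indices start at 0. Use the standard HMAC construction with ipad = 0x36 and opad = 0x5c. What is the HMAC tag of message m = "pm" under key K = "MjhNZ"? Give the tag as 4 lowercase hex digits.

adc0

Key "MjhNZ" = 4d 6a 68 4e 5a is 5 bytes > B = 3, so hash it first: H(key) = 0f b8, then zero-pad to 3 bytes: K' = 0f b8 00.
K' ⊕ ipad = 39 8e 36.  K' ⊕ opad = 53 e4 5c.
Inner input = (K'⊕ipad) ∥ m = 39 8e 36 ∥ 70 6d.
Inner hash: even-index sum = 220 mod 256 = 220; odd-index sum = 254 mod 256 = 254 → dc fe.
Outer input = (K'⊕opad) ∥ inner = 53 e4 5c ∥ dc fe.
Outer hash (tag): even-index sum = 429 mod 256 = 173; odd-index sum = 448 mod 256 = 192 → ad c0.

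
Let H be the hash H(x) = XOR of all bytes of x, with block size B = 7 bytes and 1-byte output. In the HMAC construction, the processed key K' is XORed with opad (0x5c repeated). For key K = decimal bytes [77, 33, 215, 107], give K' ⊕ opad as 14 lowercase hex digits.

Key decimal bytes [77, 33, 215, 107] = 4d 21 d7 6b is 4 bytes ≤ B = 7; zero-pad to 7 bytes: K' = 4d 21 d7 6b 00 00 00.
XOR each byte with 0x5c: 4d⊕5c=11, 21⊕5c=7d, d7⊕5c=8b, 6b⊕5c=37, 00⊕5c=5c, 00⊕5c=5c, 00⊕5c=5c.

117d8b375c5c5c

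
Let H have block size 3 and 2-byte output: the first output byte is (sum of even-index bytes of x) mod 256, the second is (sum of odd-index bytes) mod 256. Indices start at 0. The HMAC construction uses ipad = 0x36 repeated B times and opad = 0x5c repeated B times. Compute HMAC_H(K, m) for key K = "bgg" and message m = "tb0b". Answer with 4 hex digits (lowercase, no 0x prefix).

6ea4

Key "bgg" = 62 67 67 is exactly B = 3 bytes: K' = 62 67 67.
K' ⊕ ipad = 54 51 51.  K' ⊕ opad = 3e 3b 3b.
Inner input = (K'⊕ipad) ∥ m = 54 51 51 ∥ 74 62 30 62.
Inner hash: even-index sum = 361 mod 256 = 105; odd-index sum = 245 mod 256 = 245 → 69 f5.
Outer input = (K'⊕opad) ∥ inner = 3e 3b 3b ∥ 69 f5.
Outer hash (tag): even-index sum = 366 mod 256 = 110; odd-index sum = 164 mod 256 = 164 → 6e a4.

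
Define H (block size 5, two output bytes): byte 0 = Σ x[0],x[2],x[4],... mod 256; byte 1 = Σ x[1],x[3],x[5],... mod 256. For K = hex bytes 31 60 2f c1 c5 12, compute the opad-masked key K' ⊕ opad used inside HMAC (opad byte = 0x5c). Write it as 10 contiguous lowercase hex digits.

Key hex bytes 31 60 2f c1 c5 12 is 6 bytes > B = 5, so hash it first: H(key) = 25 33, then zero-pad to 5 bytes: K' = 25 33 00 00 00.
XOR each byte with 0x5c: 25⊕5c=79, 33⊕5c=6f, 00⊕5c=5c, 00⊕5c=5c, 00⊕5c=5c.

796f5c5c5c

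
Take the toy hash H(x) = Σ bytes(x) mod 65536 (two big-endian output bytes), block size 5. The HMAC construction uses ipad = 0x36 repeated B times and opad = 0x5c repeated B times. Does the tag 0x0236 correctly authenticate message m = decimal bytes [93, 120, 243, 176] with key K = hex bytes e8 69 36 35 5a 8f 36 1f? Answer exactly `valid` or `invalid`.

valid

Key hex bytes e8 69 36 35 5a 8f 36 1f is 8 bytes > B = 5, so hash it first: H(key) = 02 fa, then zero-pad to 5 bytes: K' = 02 fa 00 00 00.
K' ⊕ ipad = 34 cc 36 36 36; K' ⊕ opad = 5e a6 5c 5c 5c.
Inner hash: sum = 52+204+54+54+54+93+120+243+176 = 1050 → 04 1a.
Outer hash (recomputed tag): sum = 94+166+92+92+92+4+26 = 566 → 02 36.
Recomputed tag = 0236; claimed = 0236 → match.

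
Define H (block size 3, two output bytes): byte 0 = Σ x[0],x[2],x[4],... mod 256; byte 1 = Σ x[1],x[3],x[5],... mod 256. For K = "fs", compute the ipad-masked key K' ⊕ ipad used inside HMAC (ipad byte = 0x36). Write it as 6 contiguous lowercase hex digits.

Key "fs" = 66 73 is 2 bytes ≤ B = 3; zero-pad to 3 bytes: K' = 66 73 00.
XOR each byte with 0x36: 66⊕36=50, 73⊕36=45, 00⊕36=36.

504536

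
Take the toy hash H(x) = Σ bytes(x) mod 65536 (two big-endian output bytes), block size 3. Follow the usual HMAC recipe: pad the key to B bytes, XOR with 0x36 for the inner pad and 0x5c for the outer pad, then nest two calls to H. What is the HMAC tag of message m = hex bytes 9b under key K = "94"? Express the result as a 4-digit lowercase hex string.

020b

Key "94" = 39 34 is 2 bytes ≤ B = 3; zero-pad to 3 bytes: K' = 39 34 00.
K' ⊕ ipad = 0f 02 36.  K' ⊕ opad = 65 68 5c.
Inner input = (K'⊕ipad) ∥ m = 0f 02 36 ∥ 9b.
Inner hash: sum = 15+2+54+155 = 226 → 00 e2.
Outer input = (K'⊕opad) ∥ inner = 65 68 5c ∥ 00 e2.
Outer hash (tag): sum = 101+104+92+0+226 = 523 → 02 0b.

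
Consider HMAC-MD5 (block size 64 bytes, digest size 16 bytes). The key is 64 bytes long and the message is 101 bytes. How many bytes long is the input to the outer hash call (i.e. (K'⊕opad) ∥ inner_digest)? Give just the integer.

80

Key is 64 ≤ 64 bytes, zero-padded: |K'| = 64.
Outer input = (K'⊕opad) ∥ H(inner) → 64 + 16 = 80 bytes.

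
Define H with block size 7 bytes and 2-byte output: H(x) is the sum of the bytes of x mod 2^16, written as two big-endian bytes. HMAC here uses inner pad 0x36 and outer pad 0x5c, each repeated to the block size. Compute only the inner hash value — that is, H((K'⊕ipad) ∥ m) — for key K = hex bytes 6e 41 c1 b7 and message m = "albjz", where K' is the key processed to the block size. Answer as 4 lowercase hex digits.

04fc

Key hex bytes 6e 41 c1 b7 is 4 bytes ≤ B = 7; zero-pad to 7 bytes: K' = 6e 41 c1 b7 00 00 00.
K' ⊕ ipad = 58 77 f7 81 36 36 36.
Inner input = 58 77 f7 81 36 36 36 ∥ 61 6c 62 6a 7a.
Inner hash: sum = 88+119+247+129+54+54+54+97+108+98+106+122 = 1276 → 04 fc.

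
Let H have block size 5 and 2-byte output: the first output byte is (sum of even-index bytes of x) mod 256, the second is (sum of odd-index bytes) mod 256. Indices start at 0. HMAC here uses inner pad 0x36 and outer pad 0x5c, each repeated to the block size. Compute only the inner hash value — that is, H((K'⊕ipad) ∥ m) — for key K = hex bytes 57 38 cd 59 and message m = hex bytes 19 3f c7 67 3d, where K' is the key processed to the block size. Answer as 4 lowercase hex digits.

Key hex bytes 57 38 cd 59 is 4 bytes ≤ B = 5; zero-pad to 5 bytes: K' = 57 38 cd 59 00.
K' ⊕ ipad = 61 0e fb 6f 36.
Inner input = 61 0e fb 6f 36 ∥ 19 3f c7 67 3d.
Inner hash: even-index sum = 568 mod 256 = 56; odd-index sum = 410 mod 256 = 154 → 38 9a.

389a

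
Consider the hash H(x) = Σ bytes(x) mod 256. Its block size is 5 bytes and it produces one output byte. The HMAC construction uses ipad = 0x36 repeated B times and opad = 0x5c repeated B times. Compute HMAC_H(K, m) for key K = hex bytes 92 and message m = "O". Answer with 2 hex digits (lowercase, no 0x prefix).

09

Key hex bytes 92 is 1 byte ≤ B = 5; zero-pad to 5 bytes: K' = 92 00 00 00 00.
K' ⊕ ipad = a4 36 36 36 36.  K' ⊕ opad = ce 5c 5c 5c 5c.
Inner input = (K'⊕ipad) ∥ m = a4 36 36 36 36 ∥ 4f.
Inner hash: sum = 164+54+54+54+54+79 = 459; mod 256 = 203 → cb.
Outer input = (K'⊕opad) ∥ inner = ce 5c 5c 5c 5c ∥ cb.
Outer hash (tag): sum = 206+92+92+92+92+203 = 777; mod 256 = 9 → 09.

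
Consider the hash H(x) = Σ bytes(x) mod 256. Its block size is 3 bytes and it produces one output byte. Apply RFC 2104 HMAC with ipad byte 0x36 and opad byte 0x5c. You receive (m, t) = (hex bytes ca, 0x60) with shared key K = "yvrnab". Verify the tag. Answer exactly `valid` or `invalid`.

valid

Key "yvrnab" = 79 76 72 6e 61 62 is 6 bytes > B = 3, so hash it first: H(key) = 92, then zero-pad to 3 bytes: K' = 92 00 00.
K' ⊕ ipad = a4 36 36; K' ⊕ opad = ce 5c 5c.
Inner hash: sum = 164+54+54+202 = 474; mod 256 = 218 → da.
Outer hash (recomputed tag): sum = 206+92+92+218 = 608; mod 256 = 96 → 60.
Recomputed tag = 60; claimed = 60 → match.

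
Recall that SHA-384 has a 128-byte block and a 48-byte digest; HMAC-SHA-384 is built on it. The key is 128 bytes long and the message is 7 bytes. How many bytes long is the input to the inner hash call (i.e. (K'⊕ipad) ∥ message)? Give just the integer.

135

Key is 128 ≤ 128 bytes, zero-padded: |K'| = 128.
Inner input = (K'⊕ipad) ∥ m → 128 + 7 = 135 bytes.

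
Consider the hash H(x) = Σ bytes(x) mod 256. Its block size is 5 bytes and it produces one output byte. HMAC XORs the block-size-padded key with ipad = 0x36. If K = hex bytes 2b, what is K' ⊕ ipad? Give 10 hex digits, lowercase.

Key hex bytes 2b is 1 byte ≤ B = 5; zero-pad to 5 bytes: K' = 2b 00 00 00 00.
XOR each byte with 0x36: 2b⊕36=1d, 00⊕36=36, 00⊕36=36, 00⊕36=36, 00⊕36=36.

1d36363636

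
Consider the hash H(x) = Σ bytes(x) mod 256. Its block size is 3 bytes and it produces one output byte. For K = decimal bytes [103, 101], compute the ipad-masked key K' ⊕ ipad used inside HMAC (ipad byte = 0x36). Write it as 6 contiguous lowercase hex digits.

Key decimal bytes [103, 101] = 67 65 is 2 bytes ≤ B = 3; zero-pad to 3 bytes: K' = 67 65 00.
XOR each byte with 0x36: 67⊕36=51, 65⊕36=53, 00⊕36=36.

515336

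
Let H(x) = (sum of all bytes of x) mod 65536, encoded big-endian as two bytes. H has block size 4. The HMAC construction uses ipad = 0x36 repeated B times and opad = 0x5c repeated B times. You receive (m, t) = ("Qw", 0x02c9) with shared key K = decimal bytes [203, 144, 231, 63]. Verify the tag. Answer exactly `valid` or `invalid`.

valid

Key decimal bytes [203, 144, 231, 63] = cb 90 e7 3f is exactly B = 4 bytes: K' = cb 90 e7 3f.
K' ⊕ ipad = fd a6 d1 09; K' ⊕ opad = 97 cc bb 63.
Inner hash: sum = 253+166+209+9+81+119 = 837 → 03 45.
Outer hash (recomputed tag): sum = 151+204+187+99+3+69 = 713 → 02 c9.
Recomputed tag = 02c9; claimed = 02c9 → match.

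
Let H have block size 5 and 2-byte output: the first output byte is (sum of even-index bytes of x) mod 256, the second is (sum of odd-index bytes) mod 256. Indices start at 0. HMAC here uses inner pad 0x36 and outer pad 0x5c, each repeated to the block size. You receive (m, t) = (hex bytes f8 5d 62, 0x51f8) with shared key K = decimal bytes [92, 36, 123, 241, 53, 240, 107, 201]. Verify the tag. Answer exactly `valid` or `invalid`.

invalid

Key decimal bytes [92, 36, 123, 241, 53, 240, 107, 201] = 5c 24 7b f1 35 f0 6b c9 is 8 bytes > B = 5, so hash it first: H(key) = 77 ce, then zero-pad to 5 bytes: K' = 77 ce 00 00 00.
K' ⊕ ipad = 41 f8 36 36 36; K' ⊕ opad = 2b 92 5c 5c 5c.
Inner hash: even-index sum = 266 mod 256 = 10; odd-index sum = 648 mod 256 = 136 → 0a 88.
Outer hash (recomputed tag): even-index sum = 363 mod 256 = 107; odd-index sum = 248 mod 256 = 248 → 6b f8.
Recomputed tag = 6bf8; claimed = 51f8 → mismatch.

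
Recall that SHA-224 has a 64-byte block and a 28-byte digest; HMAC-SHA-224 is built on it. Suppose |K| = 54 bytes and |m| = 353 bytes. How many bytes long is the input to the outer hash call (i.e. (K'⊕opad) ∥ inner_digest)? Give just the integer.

Key is 54 ≤ 64 bytes, zero-padded: |K'| = 64.
Outer input = (K'⊕opad) ∥ H(inner) → 64 + 28 = 92 bytes.

92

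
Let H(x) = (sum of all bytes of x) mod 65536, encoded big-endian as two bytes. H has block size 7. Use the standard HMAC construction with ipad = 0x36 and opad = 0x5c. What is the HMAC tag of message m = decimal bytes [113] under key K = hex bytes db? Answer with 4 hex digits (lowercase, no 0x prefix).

Key hex bytes db is 1 byte ≤ B = 7; zero-pad to 7 bytes: K' = db 00 00 00 00 00 00.
K' ⊕ ipad = ed 36 36 36 36 36 36.  K' ⊕ opad = 87 5c 5c 5c 5c 5c 5c.
Inner input = (K'⊕ipad) ∥ m = ed 36 36 36 36 36 36 ∥ 71.
Inner hash: sum = 237+54+54+54+54+54+54+113 = 674 → 02 a2.
Outer input = (K'⊕opad) ∥ inner = 87 5c 5c 5c 5c 5c 5c ∥ 02 a2.
Outer hash (tag): sum = 135+92+92+92+92+92+92+2+162 = 851 → 03 53.

0353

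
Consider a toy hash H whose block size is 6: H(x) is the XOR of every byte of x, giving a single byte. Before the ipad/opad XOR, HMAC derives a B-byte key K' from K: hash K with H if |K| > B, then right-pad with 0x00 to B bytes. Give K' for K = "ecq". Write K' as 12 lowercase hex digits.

656371000000

Key "ecq" = 65 63 71 is 3 bytes ≤ B = 6; zero-pad to 6 bytes: K' = 65 63 71 00 00 00.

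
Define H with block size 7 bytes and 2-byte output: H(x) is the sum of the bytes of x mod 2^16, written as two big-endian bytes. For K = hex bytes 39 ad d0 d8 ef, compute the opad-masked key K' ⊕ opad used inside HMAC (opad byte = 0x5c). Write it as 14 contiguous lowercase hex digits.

Key hex bytes 39 ad d0 d8 ef is 5 bytes ≤ B = 7; zero-pad to 7 bytes: K' = 39 ad d0 d8 ef 00 00.
XOR each byte with 0x5c: 39⊕5c=65, ad⊕5c=f1, d0⊕5c=8c, d8⊕5c=84, ef⊕5c=b3, 00⊕5c=5c, 00⊕5c=5c.

65f18c84b35c5c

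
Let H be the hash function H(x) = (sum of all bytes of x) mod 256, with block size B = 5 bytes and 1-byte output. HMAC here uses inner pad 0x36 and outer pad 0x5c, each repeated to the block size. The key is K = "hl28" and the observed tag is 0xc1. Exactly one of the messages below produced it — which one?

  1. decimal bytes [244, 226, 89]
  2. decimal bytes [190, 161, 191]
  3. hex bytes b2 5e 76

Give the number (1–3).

1

Key "hl28" = 68 6c 32 38 is 4 bytes ≤ B = 5; zero-pad to 5 bytes: K' = 68 6c 32 38 00.
K' ⊕ ipad = 5e 5a 04 0e 36; K' ⊕ opad = 34 30 6e 64 5c.
m1: inner = H(5e 5a 04 0e 36 f4 e2 59) = 2f; tag = H(34 30 6e 64 5c 2f) = c1 ← matches
m2: inner = H(5e 5a 04 0e 36 be a1 bf) = 1e; tag = H(34 30 6e 64 5c 1e) = b0
m3: inner = H(5e 5a 04 0e 36 b2 5e 76) = 86; tag = H(34 30 6e 64 5c 86) = 18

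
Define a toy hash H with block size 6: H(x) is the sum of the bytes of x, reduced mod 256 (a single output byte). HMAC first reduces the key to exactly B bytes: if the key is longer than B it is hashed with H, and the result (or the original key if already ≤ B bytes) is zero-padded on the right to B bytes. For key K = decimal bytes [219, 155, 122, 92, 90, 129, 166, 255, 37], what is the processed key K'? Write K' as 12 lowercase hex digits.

f10000000000

|K| = 9 > B = 6, so first hash the key.
H(K): sum = 219+155+122+92+90+129+166+255+37 = 1265; mod 256 = 241 → f1.
Zero-pad H(K) = f1 to 6 bytes: K' = f1 00 00 00 00 00.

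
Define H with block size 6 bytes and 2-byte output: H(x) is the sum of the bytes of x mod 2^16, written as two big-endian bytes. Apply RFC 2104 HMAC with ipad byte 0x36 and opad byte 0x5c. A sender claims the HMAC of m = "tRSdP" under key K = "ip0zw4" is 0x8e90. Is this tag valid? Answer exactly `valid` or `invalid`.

Key "ip0zw4" = 69 70 30 7a 77 34 is exactly B = 6 bytes: K' = 69 70 30 7a 77 34.
K' ⊕ ipad = 5f 46 06 4c 41 02; K' ⊕ opad = 35 2c 6c 26 2b 68.
Inner hash: sum = 95+70+6+76+65+2+116+82+83+100+80 = 775 → 03 07.
Outer hash (recomputed tag): sum = 53+44+108+38+43+104+3+7 = 400 → 01 90.
Recomputed tag = 0190; claimed = 8e90 → mismatch.

invalid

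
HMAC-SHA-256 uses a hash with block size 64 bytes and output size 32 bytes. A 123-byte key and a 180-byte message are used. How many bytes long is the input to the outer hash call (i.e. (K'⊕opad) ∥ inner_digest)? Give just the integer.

Key is 123 > 64 bytes, so it is hashed to 32 bytes then zero-padded to 64: |K'| = 64.
Outer input = (K'⊕opad) ∥ H(inner) → 64 + 32 = 96 bytes.

96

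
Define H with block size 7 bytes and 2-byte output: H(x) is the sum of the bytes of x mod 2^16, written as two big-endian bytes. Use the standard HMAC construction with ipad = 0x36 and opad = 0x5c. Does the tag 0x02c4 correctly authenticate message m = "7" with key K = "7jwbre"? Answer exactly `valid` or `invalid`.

Key "7jwbre" = 37 6a 77 62 72 65 is 6 bytes ≤ B = 7; zero-pad to 7 bytes: K' = 37 6a 77 62 72 65 00.
K' ⊕ ipad = 01 5c 41 54 44 53 36; K' ⊕ opad = 6b 36 2b 3e 2e 39 5c.
Inner hash: sum = 1+92+65+84+68+83+54+55 = 502 → 01 f6.
Outer hash (recomputed tag): sum = 107+54+43+62+46+57+92+1+246 = 708 → 02 c4.
Recomputed tag = 02c4; claimed = 02c4 → match.

valid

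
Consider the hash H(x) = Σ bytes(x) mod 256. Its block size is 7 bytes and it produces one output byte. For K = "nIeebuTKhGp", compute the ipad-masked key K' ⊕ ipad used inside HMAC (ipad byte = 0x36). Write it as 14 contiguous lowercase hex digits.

20363636363636

Key "nIeebuTKhGp" = 6e 49 65 65 62 75 54 4b 68 47 70 is 11 bytes > B = 7, so hash it first: H(key) = 16, then zero-pad to 7 bytes: K' = 16 00 00 00 00 00 00.
XOR each byte with 0x36: 16⊕36=20, 00⊕36=36, 00⊕36=36, 00⊕36=36, 00⊕36=36, 00⊕36=36, 00⊕36=36.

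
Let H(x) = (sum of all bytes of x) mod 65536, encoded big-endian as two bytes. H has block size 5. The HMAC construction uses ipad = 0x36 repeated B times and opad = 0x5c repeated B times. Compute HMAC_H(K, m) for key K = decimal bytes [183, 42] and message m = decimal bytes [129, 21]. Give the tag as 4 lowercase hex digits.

034b

Key decimal bytes [183, 42] = b7 2a is 2 bytes ≤ B = 5; zero-pad to 5 bytes: K' = b7 2a 00 00 00.
K' ⊕ ipad = 81 1c 36 36 36.  K' ⊕ opad = eb 76 5c 5c 5c.
Inner input = (K'⊕ipad) ∥ m = 81 1c 36 36 36 ∥ 81 15.
Inner hash: sum = 129+28+54+54+54+129+21 = 469 → 01 d5.
Outer input = (K'⊕opad) ∥ inner = eb 76 5c 5c 5c ∥ 01 d5.
Outer hash (tag): sum = 235+118+92+92+92+1+213 = 843 → 03 4b.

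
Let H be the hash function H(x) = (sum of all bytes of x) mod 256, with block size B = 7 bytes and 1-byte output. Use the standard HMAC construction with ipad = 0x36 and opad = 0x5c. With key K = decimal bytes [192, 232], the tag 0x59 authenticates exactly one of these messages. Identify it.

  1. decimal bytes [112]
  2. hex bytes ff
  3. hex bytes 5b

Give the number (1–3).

Key decimal bytes [192, 232] = c0 e8 is 2 bytes ≤ B = 7; zero-pad to 7 bytes: K' = c0 e8 00 00 00 00 00.
K' ⊕ ipad = f6 de 36 36 36 36 36; K' ⊕ opad = 9c b4 5c 5c 5c 5c 5c.
m1: inner = H(f6 de 36 36 36 36 36 70) = 52; tag = H(9c b4 5c 5c 5c 5c 5c 52) = 6e
m2: inner = H(f6 de 36 36 36 36 36 ff) = e1; tag = H(9c b4 5c 5c 5c 5c 5c e1) = fd
m3: inner = H(f6 de 36 36 36 36 36 5b) = 3d; tag = H(9c b4 5c 5c 5c 5c 5c 3d) = 59 ← matches

3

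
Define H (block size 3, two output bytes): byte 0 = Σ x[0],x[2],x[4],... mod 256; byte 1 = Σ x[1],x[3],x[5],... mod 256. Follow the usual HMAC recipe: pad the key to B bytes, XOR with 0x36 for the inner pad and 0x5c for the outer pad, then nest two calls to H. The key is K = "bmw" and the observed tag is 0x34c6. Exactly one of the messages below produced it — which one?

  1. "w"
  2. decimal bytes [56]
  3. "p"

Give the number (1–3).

Key "bmw" = 62 6d 77 is exactly B = 3 bytes: K' = 62 6d 77.
K' ⊕ ipad = 54 5b 41; K' ⊕ opad = 3e 31 2b.
m1: inner = H(54 5b 41 77) = 95 d2; tag = H(3e 31 2b 95 d2) = 3bc6
m2: inner = H(54 5b 41 38) = 95 93; tag = H(3e 31 2b 95 93) = fcc6
m3: inner = H(54 5b 41 70) = 95 cb; tag = H(3e 31 2b 95 cb) = 34c6 ← matches

3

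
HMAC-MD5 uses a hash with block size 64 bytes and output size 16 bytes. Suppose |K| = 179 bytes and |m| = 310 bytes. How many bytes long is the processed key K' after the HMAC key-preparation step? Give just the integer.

64

Key is 179 > 64 bytes, so it is hashed to 16 bytes then zero-padded to 64: |K'| = 64.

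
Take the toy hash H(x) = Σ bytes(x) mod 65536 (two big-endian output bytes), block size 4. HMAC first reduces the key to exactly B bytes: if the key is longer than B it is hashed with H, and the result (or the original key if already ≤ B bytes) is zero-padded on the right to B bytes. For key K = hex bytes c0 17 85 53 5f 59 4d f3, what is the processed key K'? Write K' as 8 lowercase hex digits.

|K| = 8 > B = 4, so first hash the key.
H(K): sum = 192+23+133+83+95+89+77+243 = 935 → 03 a7.
Zero-pad H(K) = 03 a7 to 4 bytes: K' = 03 a7 00 00.

03a70000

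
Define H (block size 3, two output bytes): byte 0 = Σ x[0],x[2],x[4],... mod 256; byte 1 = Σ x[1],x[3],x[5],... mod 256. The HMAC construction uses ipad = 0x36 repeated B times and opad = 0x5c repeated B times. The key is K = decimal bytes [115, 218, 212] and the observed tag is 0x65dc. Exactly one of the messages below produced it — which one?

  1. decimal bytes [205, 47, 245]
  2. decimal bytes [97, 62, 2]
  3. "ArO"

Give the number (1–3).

1

Key decimal bytes [115, 218, 212] = 73 da d4 is exactly B = 3 bytes: K' = 73 da d4.
K' ⊕ ipad = 45 ec e2; K' ⊕ opad = 2f 86 88.
m1: inner = H(45 ec e2 cd 2f f5) = 56 ae; tag = H(2f 86 88 56 ae) = 65dc ← matches
m2: inner = H(45 ec e2 61 3e 02) = 65 4f; tag = H(2f 86 88 65 4f) = 06eb
m3: inner = H(45 ec e2 41 72 4f) = 99 7c; tag = H(2f 86 88 99 7c) = 331f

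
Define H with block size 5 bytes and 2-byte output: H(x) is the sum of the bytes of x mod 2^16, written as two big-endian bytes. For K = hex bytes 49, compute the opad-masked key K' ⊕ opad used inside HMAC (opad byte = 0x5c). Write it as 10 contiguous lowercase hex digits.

155c5c5c5c

Key hex bytes 49 is 1 byte ≤ B = 5; zero-pad to 5 bytes: K' = 49 00 00 00 00.
XOR each byte with 0x5c: 49⊕5c=15, 00⊕5c=5c, 00⊕5c=5c, 00⊕5c=5c, 00⊕5c=5c.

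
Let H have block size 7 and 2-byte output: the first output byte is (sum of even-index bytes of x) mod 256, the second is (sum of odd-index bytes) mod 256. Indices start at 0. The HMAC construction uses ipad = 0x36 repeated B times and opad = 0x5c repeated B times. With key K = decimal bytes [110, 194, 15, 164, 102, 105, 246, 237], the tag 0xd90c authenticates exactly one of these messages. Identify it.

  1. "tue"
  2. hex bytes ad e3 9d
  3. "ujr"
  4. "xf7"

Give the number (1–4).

Key decimal bytes [110, 194, 15, 164, 102, 105, 246, 237] = 6e c2 0f a4 66 69 f6 ed is 8 bytes > B = 7, so hash it first: H(key) = d9 bc, then zero-pad to 7 bytes: K' = d9 bc 00 00 00 00 00.
K' ⊕ ipad = ef 8a 36 36 36 36 36; K' ⊕ opad = 85 e0 5c 5c 5c 5c 5c.
m1: inner = H(ef 8a 36 36 36 36 36 74 75 65) = 06 cf; tag = H(85 e0 5c 5c 5c 5c 5c 06 cf) = 689e
m2: inner = H(ef 8a 36 36 36 36 36 ad e3 9d) = 74 40; tag = H(85 e0 5c 5c 5c 5c 5c 74 40) = d90c ← matches
m3: inner = H(ef 8a 36 36 36 36 36 75 6a 72) = fb dd; tag = H(85 e0 5c 5c 5c 5c 5c fb dd) = 7693
m4: inner = H(ef 8a 36 36 36 36 36 78 66 37) = f7 a5; tag = H(85 e0 5c 5c 5c 5c 5c f7 a5) = 3e8f

2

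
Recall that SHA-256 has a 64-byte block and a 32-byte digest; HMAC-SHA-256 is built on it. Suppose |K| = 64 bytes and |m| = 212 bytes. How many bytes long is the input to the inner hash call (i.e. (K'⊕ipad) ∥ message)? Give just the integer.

Key is 64 ≤ 64 bytes, zero-padded: |K'| = 64.
Inner input = (K'⊕ipad) ∥ m → 64 + 212 = 276 bytes.

276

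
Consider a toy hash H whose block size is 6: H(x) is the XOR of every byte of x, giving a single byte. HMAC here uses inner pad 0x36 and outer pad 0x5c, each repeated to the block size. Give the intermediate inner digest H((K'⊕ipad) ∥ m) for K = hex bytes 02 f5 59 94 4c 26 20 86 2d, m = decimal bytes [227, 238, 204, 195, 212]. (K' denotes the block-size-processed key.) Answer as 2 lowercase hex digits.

Key hex bytes 02 f5 59 94 4c 26 20 86 2d is 9 bytes > B = 6, so hash it first: H(key) = db, then zero-pad to 6 bytes: K' = db 00 00 00 00 00.
K' ⊕ ipad = ed 36 36 36 36 36.
Inner input = ed 36 36 36 36 36 ∥ e3 ee cc c3 d4.
Inner hash: XOR ed⊕36⊕36⊕36⊕36⊕36⊕e3⊕ee⊕cc⊕c3⊕d4 = 0d.

0d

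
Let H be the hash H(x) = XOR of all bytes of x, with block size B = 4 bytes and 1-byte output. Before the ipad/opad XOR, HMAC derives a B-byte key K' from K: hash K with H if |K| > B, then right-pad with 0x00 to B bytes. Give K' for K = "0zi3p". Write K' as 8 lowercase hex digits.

60000000

|K| = 5 > B = 4, so first hash the key.
H(K): XOR 30⊕7a⊕69⊕33⊕70 = 60.
Zero-pad H(K) = 60 to 4 bytes: K' = 60 00 00 00.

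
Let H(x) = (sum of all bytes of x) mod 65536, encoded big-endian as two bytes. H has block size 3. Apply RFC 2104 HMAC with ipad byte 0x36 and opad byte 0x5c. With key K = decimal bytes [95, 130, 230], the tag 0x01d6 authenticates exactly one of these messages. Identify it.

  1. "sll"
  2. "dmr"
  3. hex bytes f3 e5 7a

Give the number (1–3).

1

Key decimal bytes [95, 130, 230] = 5f 82 e6 is exactly B = 3 bytes: K' = 5f 82 e6.
K' ⊕ ipad = 69 b4 d0; K' ⊕ opad = 03 de ba.
m1: inner = H(69 b4 d0 73 6c 6c) = 03 38; tag = H(03 de ba 03 38) = 01d6 ← matches
m2: inner = H(69 b4 d0 64 6d 72) = 03 30; tag = H(03 de ba 03 30) = 01ce
m3: inner = H(69 b4 d0 f3 e5 7a) = 04 3f; tag = H(03 de ba 04 3f) = 01de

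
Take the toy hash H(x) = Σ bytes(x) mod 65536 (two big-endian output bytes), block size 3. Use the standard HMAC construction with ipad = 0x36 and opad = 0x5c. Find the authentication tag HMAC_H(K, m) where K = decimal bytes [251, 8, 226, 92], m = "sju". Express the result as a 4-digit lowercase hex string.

Key decimal bytes [251, 8, 226, 92] = fb 08 e2 5c is 4 bytes > B = 3, so hash it first: H(key) = 02 41, then zero-pad to 3 bytes: K' = 02 41 00.
K' ⊕ ipad = 34 77 36.  K' ⊕ opad = 5e 1d 5c.
Inner input = (K'⊕ipad) ∥ m = 34 77 36 ∥ 73 6a 75.
Inner hash: sum = 52+119+54+115+106+117 = 563 → 02 33.
Outer input = (K'⊕opad) ∥ inner = 5e 1d 5c ∥ 02 33.
Outer hash (tag): sum = 94+29+92+2+51 = 268 → 01 0c.

010c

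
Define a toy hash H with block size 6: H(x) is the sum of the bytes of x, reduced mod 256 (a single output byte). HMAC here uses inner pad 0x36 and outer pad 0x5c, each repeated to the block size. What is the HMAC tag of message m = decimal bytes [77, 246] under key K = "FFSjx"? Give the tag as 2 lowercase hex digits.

Key "FFSjx" = 46 46 53 6a 78 is 5 bytes ≤ B = 6; zero-pad to 6 bytes: K' = 46 46 53 6a 78 00.
K' ⊕ ipad = 70 70 65 5c 4e 36.  K' ⊕ opad = 1a 1a 0f 36 24 5c.
Inner input = (K'⊕ipad) ∥ m = 70 70 65 5c 4e 36 ∥ 4d f6.
Inner hash: sum = 112+112+101+92+78+54+77+246 = 872; mod 256 = 104 → 68.
Outer input = (K'⊕opad) ∥ inner = 1a 1a 0f 36 24 5c ∥ 68.
Outer hash (tag): sum = 26+26+15+54+36+92+104 = 353; mod 256 = 97 → 61.

61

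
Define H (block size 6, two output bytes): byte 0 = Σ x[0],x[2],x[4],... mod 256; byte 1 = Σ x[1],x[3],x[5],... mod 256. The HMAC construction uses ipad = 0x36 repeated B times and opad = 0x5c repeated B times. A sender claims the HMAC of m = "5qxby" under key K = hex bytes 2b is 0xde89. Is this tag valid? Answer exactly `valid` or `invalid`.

Key hex bytes 2b is 1 byte ≤ B = 6; zero-pad to 6 bytes: K' = 2b 00 00 00 00 00.
K' ⊕ ipad = 1d 36 36 36 36 36; K' ⊕ opad = 77 5c 5c 5c 5c 5c.
Inner hash: even-index sum = 431 mod 256 = 175; odd-index sum = 373 mod 256 = 117 → af 75.
Outer hash (recomputed tag): even-index sum = 478 mod 256 = 222; odd-index sum = 393 mod 256 = 137 → de 89.
Recomputed tag = de89; claimed = de89 → match.

valid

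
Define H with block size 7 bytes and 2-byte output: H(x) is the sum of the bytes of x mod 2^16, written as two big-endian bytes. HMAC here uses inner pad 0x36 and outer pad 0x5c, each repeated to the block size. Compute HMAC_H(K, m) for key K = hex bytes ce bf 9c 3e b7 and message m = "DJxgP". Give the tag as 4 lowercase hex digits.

Key hex bytes ce bf 9c 3e b7 is 5 bytes ≤ B = 7; zero-pad to 7 bytes: K' = ce bf 9c 3e b7 00 00.
K' ⊕ ipad = f8 89 aa 08 81 36 36.  K' ⊕ opad = 92 e3 c0 62 eb 5c 5c.
Inner input = (K'⊕ipad) ∥ m = f8 89 aa 08 81 36 36 ∥ 44 4a 78 67 50.
Inner hash: sum = 248+137+170+8+129+54+54+68+74+120+103+80 = 1245 → 04 dd.
Outer input = (K'⊕opad) ∥ inner = 92 e3 c0 62 eb 5c 5c ∥ 04 dd.
Outer hash (tag): sum = 146+227+192+98+235+92+92+4+221 = 1307 → 05 1b.

051b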